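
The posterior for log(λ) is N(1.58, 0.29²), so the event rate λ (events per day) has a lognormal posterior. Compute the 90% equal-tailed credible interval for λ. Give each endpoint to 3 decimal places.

On the log scale the 90% interval is 1.58 ± 1.645 × 0.29 = [1.1030, 2.0570].
Exponentiate: [e^1.1030, e^2.0570] = [3.013, 7.823].

[3.013, 7.823]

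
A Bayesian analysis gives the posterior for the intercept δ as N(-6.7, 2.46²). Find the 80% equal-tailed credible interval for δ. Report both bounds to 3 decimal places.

The posterior is symmetric, so the 80% equal-tailed interval is δ = -6.7 ± z·2.46 with z = 1.282.
Half-width: 1.282 × 2.46 = 3.153.
-6.7 − 3.153 = -9.853; -6.7 + 3.153 = -3.547.

[-9.853, -3.547]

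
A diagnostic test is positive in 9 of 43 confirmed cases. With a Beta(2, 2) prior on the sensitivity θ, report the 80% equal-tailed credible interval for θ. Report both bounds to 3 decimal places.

[0.158, 0.315]

Posterior: Beta(2+9, 2+34) = Beta(11, 36).
Equal-tailed 80% interval: the 0.1 and 0.9 quantiles of Beta(11, 36).
Posterior mean ≈ 0.234, SD ≈ 0.061; a Normal approximation gives roughly [0.156, 0.312].
Exact: F⁻¹(0.1) = 0.158; F⁻¹(0.9) = 0.315.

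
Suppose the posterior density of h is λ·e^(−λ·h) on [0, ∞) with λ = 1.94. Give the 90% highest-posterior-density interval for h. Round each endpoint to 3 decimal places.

The exponential density is strictly decreasing on [0, ∞), so the HPD interval is anchored at 0: [0, q] with P(h ≤ q) = 0.90.
q = −ln(1 − 0.90) / 1.94 = 2.3026 / 1.94 = 1.187.

[0.000, 1.187]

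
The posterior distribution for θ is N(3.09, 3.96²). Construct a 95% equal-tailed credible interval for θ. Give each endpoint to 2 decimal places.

The posterior is symmetric, so the 95% equal-tailed interval is θ = 3.09 ± z·3.96 with z = 1.960.
Half-width: 1.960 × 3.96 = 7.76.
3.09 − 7.76 = -4.67; 3.09 + 7.76 = 10.85.

[-4.67, 10.85]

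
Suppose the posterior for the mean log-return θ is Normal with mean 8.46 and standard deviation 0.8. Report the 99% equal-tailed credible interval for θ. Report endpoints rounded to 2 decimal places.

[6.40, 10.52]

The posterior is symmetric, so the 99% equal-tailed interval is θ = 8.46 ± z·0.8 with z = 2.576.
Half-width: 2.576 × 0.8 = 2.06.
8.46 − 2.06 = 6.40; 8.46 + 2.06 = 10.52.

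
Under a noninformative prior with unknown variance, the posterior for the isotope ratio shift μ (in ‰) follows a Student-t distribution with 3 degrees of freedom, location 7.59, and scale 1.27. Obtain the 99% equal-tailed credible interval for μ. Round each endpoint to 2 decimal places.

[0.17, 15.01]

The t_3 distribution is symmetric; the 99% interval is 7.59 ± t·1.27 with t_{0.995,3} = 5.841.
Half-width: 5.841 × 1.27 = 7.42.
7.59 − 7.42 = 0.17; 7.59 + 7.42 = 15.01.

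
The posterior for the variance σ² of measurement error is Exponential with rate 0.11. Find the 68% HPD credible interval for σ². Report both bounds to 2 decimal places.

[0.00, 10.36]

The exponential density is strictly decreasing on [0, ∞), so the HPD interval is anchored at 0: [0, q] with P(σ² ≤ q) = 0.68.
q = −ln(1 − 0.68) / 0.11 = 1.1394 / 0.11 = 10.36.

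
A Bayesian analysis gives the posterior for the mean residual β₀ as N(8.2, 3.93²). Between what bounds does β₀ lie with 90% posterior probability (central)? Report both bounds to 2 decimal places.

The posterior is symmetric, so the 90% equal-tailed interval is β₀ = 8.2 ± z·3.93 with z = 1.645.
Half-width: 1.645 × 3.93 = 6.46.
8.2 − 6.46 = 1.74; 8.2 + 6.46 = 14.66.

[1.74, 14.66]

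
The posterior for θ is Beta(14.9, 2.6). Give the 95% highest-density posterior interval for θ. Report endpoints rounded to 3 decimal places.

The posterior is unimodal and skewed, so the HPD interval has equal density at both endpoints and is the shortest 95% interval.
Solving f(0.690) = f(0.986) with F(0.986) − F(0.690) = 0.95 gives [0.690, 0.986].
For comparison, the equal-tailed interval is [0.657, 0.971]; the HPD is narrower and shifted toward the mode.

[0.690, 0.986]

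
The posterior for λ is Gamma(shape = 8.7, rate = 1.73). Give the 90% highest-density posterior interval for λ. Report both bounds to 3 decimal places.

[2.288, 7.675]

The posterior is unimodal and skewed, so the HPD interval has equal density at both endpoints and is the shortest 90% interval.
Solving f(2.288) = f(7.675) with F(7.675) − F(2.288) = 0.90 gives [2.288, 7.675].
For comparison, the equal-tailed interval is [2.589, 8.122]; the HPD is narrower and shifted toward the mode.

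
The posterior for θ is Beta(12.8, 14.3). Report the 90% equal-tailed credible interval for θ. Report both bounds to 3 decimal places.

Posterior: Beta(12.8, 14.3).
Equal-tailed 90% interval: the 0.05 and 0.95 quantiles of Beta(12.8, 14.3).
Posterior mean ≈ 0.472, SD ≈ 0.094; a Normal approximation gives roughly [0.317, 0.627].
Exact: F⁻¹(0.05) = 0.318; F⁻¹(0.95) = 0.629.

[0.318, 0.629]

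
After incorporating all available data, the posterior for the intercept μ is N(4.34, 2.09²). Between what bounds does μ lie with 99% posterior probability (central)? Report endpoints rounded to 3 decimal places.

The posterior is symmetric, so the 99% equal-tailed interval is μ = 4.34 ± z·2.09 with z = 2.576.
Half-width: 2.576 × 2.09 = 5.383.
4.34 − 5.383 = -1.043; 4.34 + 5.383 = 9.723.

[-1.043, 9.723]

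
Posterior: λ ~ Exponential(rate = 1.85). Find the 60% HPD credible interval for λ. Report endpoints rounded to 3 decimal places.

[0.000, 0.495]

The exponential density is strictly decreasing on [0, ∞), so the HPD interval is anchored at 0: [0, q] with P(λ ≤ q) = 0.60.
q = −ln(1 − 0.60) / 1.85 = 0.9163 / 1.85 = 0.495.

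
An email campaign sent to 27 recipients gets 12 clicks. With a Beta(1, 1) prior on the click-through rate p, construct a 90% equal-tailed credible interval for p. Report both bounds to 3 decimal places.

Posterior: Beta(1+12, 1+15) = Beta(13, 16).
Equal-tailed 90% interval: the 0.05 and 0.95 quantiles of Beta(13, 16).
Posterior mean ≈ 0.448, SD ≈ 0.091; a Normal approximation gives roughly [0.299, 0.598].
Exact: F⁻¹(0.05) = 0.301; F⁻¹(0.95) = 0.600.

[0.301, 0.600]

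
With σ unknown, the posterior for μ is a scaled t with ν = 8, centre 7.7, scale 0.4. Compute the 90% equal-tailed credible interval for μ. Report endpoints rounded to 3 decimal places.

The t_8 distribution is symmetric; the 90% interval is 7.7 ± t·0.4 with t_{0.95,8} = 1.860.
Half-width: 1.860 × 0.4 = 0.744.
7.7 − 0.744 = 6.956; 7.7 + 0.744 = 8.444.

[6.956, 8.444]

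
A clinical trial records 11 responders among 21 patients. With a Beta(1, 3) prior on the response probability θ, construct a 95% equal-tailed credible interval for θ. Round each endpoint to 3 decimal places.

Posterior: Beta(1+11, 3+10) = Beta(12, 13).
Equal-tailed 95% interval: the 0.025 and 0.975 quantiles of Beta(12, 13).
Posterior mean ≈ 0.480, SD ≈ 0.098; a Normal approximation gives roughly [0.288, 0.672].
Exact: F⁻¹(0.025) = 0.291; F⁻¹(0.975) = 0.672.

[0.291, 0.672]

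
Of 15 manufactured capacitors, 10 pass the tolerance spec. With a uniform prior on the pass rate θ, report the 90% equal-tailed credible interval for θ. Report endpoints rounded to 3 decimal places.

[0.452, 0.822]

Posterior: Beta(1+10, 1+5) = Beta(11, 6).
Equal-tailed 90% interval: the 0.05 and 0.95 quantiles of Beta(11, 6).
Posterior mean ≈ 0.647, SD ≈ 0.113; a Normal approximation gives roughly [0.462, 0.832].
Exact: F⁻¹(0.05) = 0.452; F⁻¹(0.95) = 0.822.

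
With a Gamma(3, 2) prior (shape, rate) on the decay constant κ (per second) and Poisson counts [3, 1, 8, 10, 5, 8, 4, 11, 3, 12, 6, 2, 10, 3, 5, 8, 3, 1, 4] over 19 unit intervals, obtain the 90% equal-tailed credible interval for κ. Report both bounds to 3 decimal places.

[4.445, 6.086]

Posterior: Gamma(3+107, 2+19) = Gamma(110, 21) (shape, rate).
Equal-tailed 90% interval: Gamma(110, 21) quantiles at 0.05 and 0.95.
Posterior mean ≈ 5.238, SD ≈ 0.499; a Normal approximation gives roughly [4.417, 6.060].
Exact: lower = 4.445; upper = 6.086.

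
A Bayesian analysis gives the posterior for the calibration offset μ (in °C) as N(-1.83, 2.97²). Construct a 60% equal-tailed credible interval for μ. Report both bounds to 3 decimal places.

The posterior is symmetric, so the 60% equal-tailed interval is μ = -1.83 ± z·2.97 with z = 0.842.
Half-width: 0.842 × 2.97 = 2.500.
-1.83 − 2.500 = -4.330; -1.83 + 2.500 = 0.670.

[-4.330, 0.670]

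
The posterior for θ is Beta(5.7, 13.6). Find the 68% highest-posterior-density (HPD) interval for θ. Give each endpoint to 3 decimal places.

The posterior is unimodal and skewed, so the HPD interval has equal density at both endpoints and is the shortest 68% interval.
Solving f(0.178) = f(0.381) with F(0.381) − F(0.178) = 0.68 gives [0.178, 0.381].
For comparison, the equal-tailed interval is [0.193, 0.398]; the HPD is narrower and shifted toward the mode.

[0.178, 0.381]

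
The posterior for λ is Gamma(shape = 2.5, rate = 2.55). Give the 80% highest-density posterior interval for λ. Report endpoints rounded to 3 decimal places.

[0.153, 1.494]

The posterior is unimodal and skewed, so the HPD interval has equal density at both endpoints and is the shortest 80% interval.
Solving f(0.153) = f(1.494) with F(1.494) − F(0.153) = 0.80 gives [0.153, 1.494].
For comparison, the equal-tailed interval is [0.316, 1.811]; the HPD is narrower and shifted toward the mode.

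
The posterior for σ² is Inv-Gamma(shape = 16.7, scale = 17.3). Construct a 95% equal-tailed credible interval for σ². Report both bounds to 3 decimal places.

[0.675, 1.788]

Inverse-Gamma(16.7, 17.3) quantiles: F⁻¹(0.025) and F⁻¹(0.975).
Equivalently, 1/σ² ~ Gamma(16.7, rate = 17.3); invert its 0.975 and 0.025 quantiles.
Posterior mean ≈ 1.102, SD ≈ 0.287; a Normal approximation gives roughly [0.539, 1.665].
Exact: lower = 0.675; upper = 1.788.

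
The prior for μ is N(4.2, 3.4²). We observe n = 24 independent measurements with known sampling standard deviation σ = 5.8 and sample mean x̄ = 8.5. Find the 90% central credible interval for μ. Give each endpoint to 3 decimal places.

[6.196, 9.874]

Posterior precision = 1/3.4² + 24/5.8² = 0.0865 + 0.7134 = 0.7999, so posterior SD = 1.1181.
Posterior mean = (4.2/3.4² + 24·8.5/5.8²) / 0.7999 = 8.0350.
Interval: 8.0350 ± 1.645 × 1.1181 → [6.196, 9.874].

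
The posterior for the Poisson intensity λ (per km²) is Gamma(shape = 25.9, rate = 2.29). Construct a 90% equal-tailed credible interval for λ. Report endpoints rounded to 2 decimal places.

Posterior: Gamma(shape 25.9, rate 2.29).
Equal-tailed 90% interval: Gamma(25.9, 2.29) quantiles at 0.05 and 0.95.
Posterior mean ≈ 11.31, SD ≈ 2.22; a Normal approximation gives roughly [7.65, 14.97].
Exact: lower = 7.92; upper = 15.20.

[7.92, 15.20]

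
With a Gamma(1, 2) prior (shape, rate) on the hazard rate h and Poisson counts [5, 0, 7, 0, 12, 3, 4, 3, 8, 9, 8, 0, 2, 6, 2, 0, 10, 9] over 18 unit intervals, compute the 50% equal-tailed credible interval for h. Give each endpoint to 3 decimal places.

[4.123, 4.758]

Posterior: Gamma(1+88, 2+18) = Gamma(89, 20) (shape, rate).
Equal-tailed 50% interval: Gamma(89, 20) quantiles at 0.25 and 0.75.
Posterior mean ≈ 4.450, SD ≈ 0.472; a Normal approximation gives roughly [4.132, 4.768].
Exact: lower = 4.123; upper = 4.758.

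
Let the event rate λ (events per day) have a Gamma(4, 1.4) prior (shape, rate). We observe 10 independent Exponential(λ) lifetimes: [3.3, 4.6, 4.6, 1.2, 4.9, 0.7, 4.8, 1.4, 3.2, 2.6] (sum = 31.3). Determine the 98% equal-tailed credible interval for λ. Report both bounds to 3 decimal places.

[0.207, 0.738]

Posterior: Gamma(4+10, 1.4+31.3) = Gamma(14, 32.7) (shape, rate).
Equal-tailed 98% interval: Gamma(14, 32.7) quantiles at 0.01 and 0.99.
Posterior mean ≈ 0.428, SD ≈ 0.114; a Normal approximation gives roughly [0.162, 0.694].
Exact: lower = 0.207; upper = 0.738.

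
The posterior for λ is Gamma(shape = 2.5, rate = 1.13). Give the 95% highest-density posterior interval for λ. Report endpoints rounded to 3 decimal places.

[0.131, 4.952]

The posterior is unimodal and skewed, so the HPD interval has equal density at both endpoints and is the shortest 95% interval.
Solving f(0.131) = f(4.952) with F(4.952) − F(0.131) = 0.95 gives [0.131, 4.952].
For comparison, the equal-tailed interval is [0.368, 5.678]; the HPD is narrower and shifted toward the mode.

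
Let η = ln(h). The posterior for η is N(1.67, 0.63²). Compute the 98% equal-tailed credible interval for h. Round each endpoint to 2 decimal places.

On the log scale the 98% interval is 1.67 ± 2.326 × 0.63 = [0.2044, 3.1356].
Exponentiate: [e^0.2044, e^3.1356] = [1.23, 23.00].

[1.23, 23.00]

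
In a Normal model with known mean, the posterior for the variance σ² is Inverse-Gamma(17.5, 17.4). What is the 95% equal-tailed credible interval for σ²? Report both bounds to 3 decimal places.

[0.654, 1.692]

Inverse-Gamma(17.5, 17.4) quantiles: F⁻¹(0.025) and F⁻¹(0.975).
Equivalently, 1/σ² ~ Gamma(17.5, rate = 17.4); invert its 0.975 and 0.025 quantiles.
Posterior mean ≈ 1.055, SD ≈ 0.268; a Normal approximation gives roughly [0.530, 1.580].
Exact: lower = 0.654; upper = 1.692.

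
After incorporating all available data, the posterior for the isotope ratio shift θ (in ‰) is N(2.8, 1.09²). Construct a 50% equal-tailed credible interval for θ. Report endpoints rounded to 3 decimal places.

[2.065, 3.535]

The posterior is symmetric, so the 50% equal-tailed interval is θ = 2.8 ± z·1.09 with z = 0.674.
Half-width: 0.674 × 1.09 = 0.735.
2.8 − 0.735 = 2.065; 2.8 + 0.735 = 3.535.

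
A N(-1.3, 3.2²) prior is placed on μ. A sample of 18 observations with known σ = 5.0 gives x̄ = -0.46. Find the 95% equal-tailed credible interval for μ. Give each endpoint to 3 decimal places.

[-2.728, 1.607]

Posterior precision = 1/3.2² + 18/5.0² = 0.0977 + 0.7200 = 0.8177, so posterior SD = 1.1059.
Posterior mean = (-1.3/3.2² + 18·-0.46/5.0²) / 0.8177 = -0.5603.
Interval: -0.5603 ± 1.960 × 1.1059 → [-2.728, 1.607].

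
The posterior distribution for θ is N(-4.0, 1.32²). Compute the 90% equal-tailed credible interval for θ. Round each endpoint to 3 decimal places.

The posterior is symmetric, so the 90% equal-tailed interval is θ = -4.0 ± z·1.32 with z = 1.645.
Half-width: 1.645 × 1.32 = 2.171.
-4.0 − 2.171 = -6.171; -4.0 + 2.171 = -1.829.

[-6.171, -1.829]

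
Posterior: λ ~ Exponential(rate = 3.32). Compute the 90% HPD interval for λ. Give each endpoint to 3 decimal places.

[0.000, 0.694]

The exponential density is strictly decreasing on [0, ∞), so the HPD interval is anchored at 0: [0, q] with P(λ ≤ q) = 0.90.
q = −ln(1 − 0.90) / 3.32 = 2.3026 / 3.32 = 0.694.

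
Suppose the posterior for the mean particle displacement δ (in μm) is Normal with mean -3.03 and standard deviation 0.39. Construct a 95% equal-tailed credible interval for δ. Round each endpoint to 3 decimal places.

[-3.794, -2.266]

The posterior is symmetric, so the 95% equal-tailed interval is δ = -3.03 ± z·0.39 with z = 1.960.
Half-width: 1.960 × 0.39 = 0.764.
-3.03 − 0.764 = -3.794; -3.03 + 0.764 = -2.266.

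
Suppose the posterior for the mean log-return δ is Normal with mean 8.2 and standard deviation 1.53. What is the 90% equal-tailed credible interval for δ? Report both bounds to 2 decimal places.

[5.68, 10.72]

The posterior is symmetric, so the 90% equal-tailed interval is δ = 8.2 ± z·1.53 with z = 1.645.
Half-width: 1.645 × 1.53 = 2.52.
8.2 − 2.52 = 5.68; 8.2 + 2.52 = 10.72.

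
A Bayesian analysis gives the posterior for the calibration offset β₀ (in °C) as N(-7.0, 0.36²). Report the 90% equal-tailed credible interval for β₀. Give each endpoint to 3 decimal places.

[-7.592, -6.408]

The posterior is symmetric, so the 90% equal-tailed interval is β₀ = -7.0 ± z·0.36 with z = 1.645.
Half-width: 1.645 × 0.36 = 0.592.
-7.0 − 0.592 = -7.592; -7.0 + 0.592 = -6.408.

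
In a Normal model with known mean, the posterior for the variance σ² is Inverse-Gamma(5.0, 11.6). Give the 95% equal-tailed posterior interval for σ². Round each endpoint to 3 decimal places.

Inverse-Gamma(5.0, 11.6) quantiles: F⁻¹(0.025) and F⁻¹(0.975).
Equivalently, 1/σ² ~ Gamma(5.0, rate = 11.6); invert its 0.975 and 0.025 quantiles.
Posterior mean ≈ 2.900, SD ≈ 1.674; a Normal approximation gives roughly [-0.382, 6.182].
Exact: lower = 1.133; upper = 7.145.

[1.133, 7.145]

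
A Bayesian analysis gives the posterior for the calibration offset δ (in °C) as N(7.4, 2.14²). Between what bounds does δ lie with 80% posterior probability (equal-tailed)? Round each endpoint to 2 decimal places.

[4.66, 10.14]

The posterior is symmetric, so the 80% equal-tailed interval is δ = 7.4 ± z·2.14 with z = 1.282.
Half-width: 1.282 × 2.14 = 2.74.
7.4 − 2.74 = 4.66; 7.4 + 2.74 = 10.14.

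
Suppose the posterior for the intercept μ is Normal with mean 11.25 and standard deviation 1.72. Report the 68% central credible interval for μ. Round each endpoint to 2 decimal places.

The posterior is symmetric, so the 68% equal-tailed interval is μ = 11.25 ± z·1.72 with z = 0.994.
Half-width: 0.994 × 1.72 = 1.71.
11.25 − 1.71 = 9.54; 11.25 + 1.71 = 12.96.

[9.54, 12.96]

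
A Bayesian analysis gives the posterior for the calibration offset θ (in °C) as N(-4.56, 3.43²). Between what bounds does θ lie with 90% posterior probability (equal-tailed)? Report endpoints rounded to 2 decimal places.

The posterior is symmetric, so the 90% equal-tailed interval is θ = -4.56 ± z·3.43 with z = 1.645.
Half-width: 1.645 × 3.43 = 5.64.
-4.56 − 5.64 = -10.20; -4.56 + 5.64 = 1.08.

[-10.20, 1.08]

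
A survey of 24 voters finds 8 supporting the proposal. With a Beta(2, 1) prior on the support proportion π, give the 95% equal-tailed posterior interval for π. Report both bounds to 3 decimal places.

Posterior: Beta(2+8, 1+16) = Beta(10, 17).
Equal-tailed 95% interval: the 0.025 and 0.975 quantiles of Beta(10, 17).
Posterior mean ≈ 0.370, SD ≈ 0.091; a Normal approximation gives roughly [0.192, 0.549].
Exact: F⁻¹(0.025) = 0.202; F⁻¹(0.975) = 0.557.

[0.202, 0.557]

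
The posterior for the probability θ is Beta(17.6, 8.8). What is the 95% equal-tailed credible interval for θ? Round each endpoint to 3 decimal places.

Posterior: Beta(17.6, 8.8).
Equal-tailed 95% interval: the 0.025 and 0.975 quantiles of Beta(17.6, 8.8).
Posterior mean ≈ 0.667, SD ≈ 0.090; a Normal approximation gives roughly [0.490, 0.843].
Exact: F⁻¹(0.025) = 0.480; F⁻¹(0.975) = 0.829.

[0.480, 0.829]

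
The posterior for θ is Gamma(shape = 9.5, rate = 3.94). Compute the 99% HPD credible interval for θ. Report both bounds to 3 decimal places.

The posterior is unimodal and skewed, so the HPD interval has equal density at both endpoints and is the shortest 99% interval.
Solving f(0.757) = f(4.692) with F(4.692) − F(0.757) = 0.99 gives [0.757, 4.692].
For comparison, the equal-tailed interval is [0.869, 4.896]; the HPD is narrower and shifted toward the mode.

[0.757, 4.692]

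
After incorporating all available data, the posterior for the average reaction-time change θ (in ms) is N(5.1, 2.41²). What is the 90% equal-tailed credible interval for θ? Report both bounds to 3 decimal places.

[1.136, 9.064]

The posterior is symmetric, so the 90% equal-tailed interval is θ = 5.1 ± z·2.41 with z = 1.645.
Half-width: 1.645 × 2.41 = 3.964.
5.1 − 3.964 = 1.136; 5.1 + 3.964 = 9.064.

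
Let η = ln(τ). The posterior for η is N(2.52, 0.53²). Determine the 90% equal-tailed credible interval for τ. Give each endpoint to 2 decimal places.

On the log scale the 90% interval is 2.52 ± 1.645 × 0.53 = [1.6482, 3.3918].
Exponentiate: [e^1.6482, e^3.3918] = [5.20, 29.72].

[5.20, 29.72]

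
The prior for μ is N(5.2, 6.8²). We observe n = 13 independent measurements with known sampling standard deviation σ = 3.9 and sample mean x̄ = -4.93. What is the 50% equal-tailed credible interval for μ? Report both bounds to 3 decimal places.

[-5.401, -3.959]

Posterior precision = 1/6.8² + 13/3.9² = 0.0216 + 0.8547 = 0.8763, so posterior SD = 1.0682.
Posterior mean = (5.2/6.8² + 13·-4.93/3.9²) / 0.8763 = -4.6800.
Interval: -4.6800 ± 0.674 × 1.0682 → [-5.401, -3.959].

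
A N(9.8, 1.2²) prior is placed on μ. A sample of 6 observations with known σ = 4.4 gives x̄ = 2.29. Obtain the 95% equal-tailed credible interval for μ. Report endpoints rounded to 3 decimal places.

[5.527, 9.438]

Posterior precision = 1/1.2² + 6/4.4² = 0.6944 + 0.3099 = 1.0044, so posterior SD = 0.9978.
Posterior mean = (9.8/1.2² + 6·2.29/4.4²) / 1.0044 = 7.4826.
Interval: 7.4826 ± 1.960 × 0.9978 → [5.527, 9.438].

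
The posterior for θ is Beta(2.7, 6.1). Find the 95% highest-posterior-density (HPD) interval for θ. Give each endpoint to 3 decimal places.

The posterior is unimodal and skewed, so the HPD interval has equal density at both endpoints and is the shortest 95% interval.
Solving f(0.047) = f(0.591) with F(0.591) − F(0.047) = 0.95 gives [0.047, 0.591].
For comparison, the equal-tailed interval is [0.069, 0.627]; the HPD is narrower and shifted toward the mode.

[0.047, 0.591]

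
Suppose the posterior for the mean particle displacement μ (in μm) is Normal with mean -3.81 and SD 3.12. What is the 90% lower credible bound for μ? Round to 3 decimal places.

Need L with P(μ ≥ L) = 0.90: L = -3.81 − z_{0.1}·3.12.
z = 1.282; L = -3.81 − 1.282 × 3.12 = -7.808.

-7.808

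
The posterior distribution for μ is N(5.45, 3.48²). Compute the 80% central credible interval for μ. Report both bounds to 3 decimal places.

[0.990, 9.910]

The posterior is symmetric, so the 80% equal-tailed interval is μ = 5.45 ± z·3.48 with z = 1.282.
Half-width: 1.282 × 3.48 = 4.460.
5.45 − 4.460 = 0.990; 5.45 + 4.460 = 9.910.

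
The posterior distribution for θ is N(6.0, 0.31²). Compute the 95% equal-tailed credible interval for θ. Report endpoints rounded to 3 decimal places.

[5.392, 6.608]

The posterior is symmetric, so the 95% equal-tailed interval is θ = 6.0 ± z·0.31 with z = 1.960.
Half-width: 1.960 × 0.31 = 0.608.
6.0 − 0.608 = 5.392; 6.0 + 0.608 = 6.608.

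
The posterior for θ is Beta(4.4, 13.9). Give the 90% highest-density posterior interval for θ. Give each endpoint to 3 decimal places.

The posterior is unimodal and skewed, so the HPD interval has equal density at both endpoints and is the shortest 90% interval.
Solving f(0.082) = f(0.393) with F(0.393) − F(0.082) = 0.90 gives [0.082, 0.393].
For comparison, the equal-tailed interval is [0.098, 0.416]; the HPD is narrower and shifted toward the mode.

[0.082, 0.393]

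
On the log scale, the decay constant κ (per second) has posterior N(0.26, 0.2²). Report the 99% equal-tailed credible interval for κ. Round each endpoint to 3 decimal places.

On the log scale the 99% interval is 0.26 ± 2.576 × 0.2 = [-0.2552, 0.7752].
Exponentiate: [e^-0.2552, e^0.7752] = [0.775, 2.171].

[0.775, 2.171]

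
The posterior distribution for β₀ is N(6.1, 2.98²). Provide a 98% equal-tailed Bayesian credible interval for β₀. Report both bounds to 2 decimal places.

[-0.83, 13.03]

The posterior is symmetric, so the 98% equal-tailed interval is β₀ = 6.1 ± z·2.98 with z = 2.326.
Half-width: 2.326 × 2.98 = 6.93.
6.1 − 6.93 = -0.83; 6.1 + 6.93 = 13.03.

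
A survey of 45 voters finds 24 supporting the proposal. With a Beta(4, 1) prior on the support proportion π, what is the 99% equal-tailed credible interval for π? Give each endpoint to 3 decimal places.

Posterior: Beta(4+24, 1+21) = Beta(28, 22).
Equal-tailed 99% interval: the 0.005 and 0.995 quantiles of Beta(28, 22).
Posterior mean ≈ 0.560, SD ≈ 0.070; a Normal approximation gives roughly [0.381, 0.739].
Exact: F⁻¹(0.005) = 0.380; F⁻¹(0.995) = 0.731.

[0.380, 0.731]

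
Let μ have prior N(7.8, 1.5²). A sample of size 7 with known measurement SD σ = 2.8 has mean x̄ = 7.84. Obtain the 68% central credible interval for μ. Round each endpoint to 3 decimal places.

Posterior precision = 1/1.5² + 7/2.8² = 0.4444 + 0.8929 = 1.3373, so posterior SD = 0.8647.
Posterior mean = (7.8/1.5² + 7·7.84/2.8²) / 1.3373 = 7.8267.
Interval: 7.8267 ± 0.994 × 0.8647 → [6.967, 8.687].

[6.967, 8.687]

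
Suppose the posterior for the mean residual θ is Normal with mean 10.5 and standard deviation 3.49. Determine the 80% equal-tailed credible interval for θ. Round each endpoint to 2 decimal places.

The posterior is symmetric, so the 80% equal-tailed interval is θ = 10.5 ± z·3.49 with z = 1.282.
Half-width: 1.282 × 3.49 = 4.47.
10.5 − 4.47 = 6.03; 10.5 + 4.47 = 14.97.

[6.03, 14.97]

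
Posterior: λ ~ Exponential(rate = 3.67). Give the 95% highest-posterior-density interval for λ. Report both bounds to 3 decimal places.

The exponential density is strictly decreasing on [0, ∞), so the HPD interval is anchored at 0: [0, q] with P(λ ≤ q) = 0.95.
q = −ln(1 − 0.95) / 3.67 = 2.9957 / 3.67 = 0.816.

[0.000, 0.816]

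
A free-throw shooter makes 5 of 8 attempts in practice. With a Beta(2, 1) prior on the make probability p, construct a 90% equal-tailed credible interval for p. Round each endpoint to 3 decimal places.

[0.393, 0.850]

Posterior: Beta(2+5, 1+3) = Beta(7, 4).
Equal-tailed 90% interval: the 0.05 and 0.95 quantiles of Beta(7, 4).
Posterior mean ≈ 0.636, SD ≈ 0.139; a Normal approximation gives roughly [0.408, 0.865].
Exact: F⁻¹(0.05) = 0.393; F⁻¹(0.95) = 0.850.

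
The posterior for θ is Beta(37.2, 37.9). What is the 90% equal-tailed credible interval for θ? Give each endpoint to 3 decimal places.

Posterior: Beta(37.2, 37.9).
Equal-tailed 90% interval: the 0.05 and 0.95 quantiles of Beta(37.2, 37.9).
Posterior mean ≈ 0.495, SD ≈ 0.057; a Normal approximation gives roughly [0.401, 0.590].
Exact: F⁻¹(0.05) = 0.401; F⁻¹(0.95) = 0.590.

[0.401, 0.590]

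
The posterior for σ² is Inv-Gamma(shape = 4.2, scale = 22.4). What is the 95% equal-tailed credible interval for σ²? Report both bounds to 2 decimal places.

Inverse-Gamma(4.2, 22.4) quantiles: F⁻¹(0.025) and F⁻¹(0.975).
Equivalently, 1/σ² ~ Gamma(4.2, rate = 22.4); invert its 0.975 and 0.025 quantiles.
Posterior mean ≈ 7.00, SD ≈ 4.72; a Normal approximation gives roughly [-2.25, 16.25].
Exact: lower = 2.47; upper = 18.79.

[2.47, 18.79]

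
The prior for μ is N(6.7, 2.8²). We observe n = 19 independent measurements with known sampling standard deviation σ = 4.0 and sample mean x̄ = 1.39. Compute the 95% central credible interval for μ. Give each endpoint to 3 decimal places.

[0.196, 3.614]

Posterior precision = 1/2.8² + 19/4.0² = 0.1276 + 1.1875 = 1.3151, so posterior SD = 0.8720.
Posterior mean = (6.7/2.8² + 19·1.39/4.0²) / 1.3151 = 1.9050.
Interval: 1.9050 ± 1.960 × 0.8720 → [0.196, 3.614].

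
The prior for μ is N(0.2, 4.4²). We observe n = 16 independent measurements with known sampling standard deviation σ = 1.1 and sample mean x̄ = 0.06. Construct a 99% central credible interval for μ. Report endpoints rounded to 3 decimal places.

Posterior precision = 1/4.4² + 16/1.1² = 0.0517 + 13.2231 = 13.2748, so posterior SD = 0.2745.
Posterior mean = (0.2/4.4² + 16·0.06/1.1²) / 13.2748 = 0.0605.
Interval: 0.0605 ± 2.576 × 0.2745 → [-0.646, 0.768].

[-0.646, 0.768]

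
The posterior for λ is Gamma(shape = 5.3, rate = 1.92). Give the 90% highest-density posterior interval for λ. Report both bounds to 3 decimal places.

[0.880, 4.567]

The posterior is unimodal and skewed, so the HPD interval has equal density at both endpoints and is the shortest 90% interval.
Solving f(0.880) = f(4.567) with F(4.567) − F(0.880) = 0.90 gives [0.880, 4.567].
For comparison, the equal-tailed interval is [1.125, 4.982]; the HPD is narrower and shifted toward the mode.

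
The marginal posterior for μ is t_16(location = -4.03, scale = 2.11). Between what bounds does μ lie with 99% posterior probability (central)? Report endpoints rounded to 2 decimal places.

[-10.19, 2.13]

The t_16 distribution is symmetric; the 99% interval is -4.03 ± t·2.11 with t_{0.995,16} = 2.921.
Half-width: 2.921 × 2.11 = 6.16.
-4.03 − 6.16 = -10.19; -4.03 + 6.16 = 2.13.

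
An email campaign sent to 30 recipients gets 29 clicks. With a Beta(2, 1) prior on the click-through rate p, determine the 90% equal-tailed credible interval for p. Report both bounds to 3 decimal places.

Posterior: Beta(2+29, 1+1) = Beta(31, 2).
Equal-tailed 90% interval: the 0.05 and 0.95 quantiles of Beta(31, 2).
Posterior mean ≈ 0.939, SD ≈ 0.041; a Normal approximation gives roughly [0.872, 1.007].
Exact: F⁻¹(0.05) = 0.860; F⁻¹(0.95) = 0.989.

[0.860, 0.989]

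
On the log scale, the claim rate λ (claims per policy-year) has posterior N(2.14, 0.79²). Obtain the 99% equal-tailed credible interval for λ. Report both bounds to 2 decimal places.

[1.11, 65.03]

On the log scale the 99% interval is 2.14 ± 2.576 × 0.79 = [0.1051, 4.1749].
Exponentiate: [e^0.1051, e^4.1749] = [1.11, 65.03].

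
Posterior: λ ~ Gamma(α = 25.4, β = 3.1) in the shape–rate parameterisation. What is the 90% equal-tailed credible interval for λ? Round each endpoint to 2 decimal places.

Posterior: Gamma(shape 25.4, rate 3.1).
Equal-tailed 90% interval: Gamma(25.4, 3.1) quantiles at 0.05 and 0.95.
Posterior mean ≈ 8.19, SD ≈ 1.63; a Normal approximation gives roughly [5.52, 10.87].
Exact: lower = 5.71; upper = 11.04.

[5.71, 11.04]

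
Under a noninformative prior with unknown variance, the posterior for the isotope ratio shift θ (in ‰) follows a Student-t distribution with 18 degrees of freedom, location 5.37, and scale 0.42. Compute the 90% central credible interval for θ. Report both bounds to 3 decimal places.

The t_18 distribution is symmetric; the 90% interval is 5.37 ± t·0.42 with t_{0.95,18} = 1.734.
Half-width: 1.734 × 0.42 = 0.728.
5.37 − 0.728 = 4.642; 5.37 + 0.728 = 6.098.

[4.642, 6.098]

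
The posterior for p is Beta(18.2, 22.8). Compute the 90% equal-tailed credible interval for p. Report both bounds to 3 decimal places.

Posterior: Beta(18.2, 22.8).
Equal-tailed 90% interval: the 0.05 and 0.95 quantiles of Beta(18.2, 22.8).
Posterior mean ≈ 0.444, SD ≈ 0.077; a Normal approximation gives roughly [0.318, 0.570].
Exact: F⁻¹(0.05) = 0.319; F⁻¹(0.95) = 0.572.

[0.319, 0.572]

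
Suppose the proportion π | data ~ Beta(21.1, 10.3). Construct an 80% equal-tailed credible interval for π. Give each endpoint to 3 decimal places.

[0.563, 0.776]

Posterior: Beta(21.1, 10.3).
Equal-tailed 80% interval: the 0.1 and 0.9 quantiles of Beta(21.1, 10.3).
Posterior mean ≈ 0.672, SD ≈ 0.082; a Normal approximation gives roughly [0.566, 0.778].
Exact: F⁻¹(0.1) = 0.563; F⁻¹(0.9) = 0.776.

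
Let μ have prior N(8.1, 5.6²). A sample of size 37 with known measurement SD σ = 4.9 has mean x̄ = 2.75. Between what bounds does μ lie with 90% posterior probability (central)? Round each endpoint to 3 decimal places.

Posterior precision = 1/5.6² + 37/4.9² = 0.0319 + 1.5410 = 1.5729, so posterior SD = 0.7973.
Posterior mean = (8.1/5.6² + 37·2.75/4.9²) / 1.5729 = 2.8585.
Interval: 2.8585 ± 1.645 × 0.7973 → [1.547, 4.170].

[1.547, 4.170]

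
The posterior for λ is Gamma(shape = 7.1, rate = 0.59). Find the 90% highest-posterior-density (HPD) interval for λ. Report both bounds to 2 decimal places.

The posterior is unimodal and skewed, so the HPD interval has equal density at both endpoints and is the shortest 90% interval.
Solving f(4.83) = f(18.97) with F(18.97) − F(4.83) = 0.90 gives [4.83, 18.97].
For comparison, the equal-tailed interval is [5.68, 20.29]; the HPD is narrower and shifted toward the mode.

[4.83, 18.97]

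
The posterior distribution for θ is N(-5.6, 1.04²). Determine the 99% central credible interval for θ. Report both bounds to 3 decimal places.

The posterior is symmetric, so the 99% equal-tailed interval is θ = -5.6 ± z·1.04 with z = 2.576.
Half-width: 2.576 × 1.04 = 2.679.
-5.6 − 2.679 = -8.279; -5.6 + 2.679 = -2.921.

[-8.279, -2.921]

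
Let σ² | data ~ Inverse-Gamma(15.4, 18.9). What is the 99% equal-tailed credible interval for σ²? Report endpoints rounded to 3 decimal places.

Inverse-Gamma(15.4, 18.9) quantiles: F⁻¹(0.005) and F⁻¹(0.995).
Equivalently, 1/σ² ~ Gamma(15.4, rate = 18.9); invert its 0.995 and 0.005 quantiles.
Posterior mean ≈ 1.312, SD ≈ 0.359; a Normal approximation gives roughly [0.389, 2.236].
Exact: lower = 0.691; upper = 2.639.

[0.691, 2.639]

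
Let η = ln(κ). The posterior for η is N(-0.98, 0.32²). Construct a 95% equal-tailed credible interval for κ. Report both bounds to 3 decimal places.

[0.200, 0.703]

On the log scale the 95% interval is -0.98 ± 1.960 × 0.32 = [-1.6072, -0.3528].
Exponentiate: [e^-1.6072, e^-0.3528] = [0.200, 0.703].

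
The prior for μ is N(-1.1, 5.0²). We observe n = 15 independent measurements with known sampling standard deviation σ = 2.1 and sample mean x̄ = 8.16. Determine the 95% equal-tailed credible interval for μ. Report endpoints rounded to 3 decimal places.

Posterior precision = 1/5.0² + 15/2.1² = 0.0400 + 3.4014 = 3.4414, so posterior SD = 0.5391.
Posterior mean = (-1.1/5.0² + 15·8.16/2.1²) / 3.4414 = 8.0524.
Interval: 8.0524 ± 1.960 × 0.5391 → [6.996, 9.109].

[6.996, 9.109]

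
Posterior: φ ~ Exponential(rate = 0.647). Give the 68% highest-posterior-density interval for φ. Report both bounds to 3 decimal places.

[0.000, 1.761]

The exponential density is strictly decreasing on [0, ∞), so the HPD interval is anchored at 0: [0, q] with P(φ ≤ q) = 0.68.
q = −ln(1 − 0.68) / 0.647 = 1.1394 / 0.647 = 1.761.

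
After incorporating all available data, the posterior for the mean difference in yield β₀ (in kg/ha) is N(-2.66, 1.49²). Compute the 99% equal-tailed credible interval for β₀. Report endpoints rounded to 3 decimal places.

The posterior is symmetric, so the 99% equal-tailed interval is β₀ = -2.66 ± z·1.49 with z = 2.576.
Half-width: 2.576 × 1.49 = 3.838.
-2.66 − 3.838 = -6.498; -2.66 + 3.838 = 1.178.

[-6.498, 1.178]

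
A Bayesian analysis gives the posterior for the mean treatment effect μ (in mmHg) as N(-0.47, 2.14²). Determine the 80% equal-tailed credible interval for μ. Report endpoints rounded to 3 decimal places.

[-3.213, 2.273]

The posterior is symmetric, so the 80% equal-tailed interval is μ = -0.47 ± z·2.14 with z = 1.282.
Half-width: 1.282 × 2.14 = 2.743.
-0.47 − 2.743 = -3.213; -0.47 + 2.743 = 2.273.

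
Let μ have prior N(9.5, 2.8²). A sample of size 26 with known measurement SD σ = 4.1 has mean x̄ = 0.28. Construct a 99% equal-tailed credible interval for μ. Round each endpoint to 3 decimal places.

Posterior precision = 1/2.8² + 26/4.1² = 0.1276 + 1.5467 = 1.6742, so posterior SD = 0.7728.
Posterior mean = (9.5/2.8² + 26·0.28/4.1²) / 1.6742 = 0.9824.
Interval: 0.9824 ± 2.576 × 0.7728 → [-1.008, 2.973].

[-1.008, 2.973]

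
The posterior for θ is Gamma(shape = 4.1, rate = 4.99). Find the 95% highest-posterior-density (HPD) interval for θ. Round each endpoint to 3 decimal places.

The posterior is unimodal and skewed, so the HPD interval has equal density at both endpoints and is the shortest 95% interval.
Solving f(0.152) = f(1.623) with F(1.623) − F(0.152) = 0.95 gives [0.152, 1.623].
For comparison, the equal-tailed interval is [0.229, 1.787]; the HPD is narrower and shifted toward the mode.

[0.152, 1.623]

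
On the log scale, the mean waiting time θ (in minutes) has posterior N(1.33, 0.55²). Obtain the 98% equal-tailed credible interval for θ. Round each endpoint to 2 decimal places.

[1.05, 13.59]

On the log scale the 98% interval is 1.33 ± 2.326 × 0.55 = [0.0505, 2.6095].
Exponentiate: [e^0.0505, e^2.6095] = [1.05, 13.59].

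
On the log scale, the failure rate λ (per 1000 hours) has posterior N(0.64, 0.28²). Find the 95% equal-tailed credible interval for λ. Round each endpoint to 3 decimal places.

On the log scale the 95% interval is 0.64 ± 1.960 × 0.28 = [0.0912, 1.1888].
Exponentiate: [e^0.0912, e^1.1888] = [1.095, 3.283].

[1.095, 3.283]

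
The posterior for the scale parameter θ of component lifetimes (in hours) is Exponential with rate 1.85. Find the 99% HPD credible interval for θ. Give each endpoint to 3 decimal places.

[0.000, 2.489]

The exponential density is strictly decreasing on [0, ∞), so the HPD interval is anchored at 0: [0, q] with P(θ ≤ q) = 0.99.
q = −ln(1 − 0.99) / 1.85 = 4.6052 / 1.85 = 2.489.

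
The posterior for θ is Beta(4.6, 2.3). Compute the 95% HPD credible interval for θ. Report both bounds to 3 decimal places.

The posterior is unimodal and skewed, so the HPD interval has equal density at both endpoints and is the shortest 95% interval.
Solving f(0.347) = f(0.961) with F(0.961) − F(0.347) = 0.95 gives [0.347, 0.961].
For comparison, the equal-tailed interval is [0.307, 0.936]; the HPD is narrower and shifted toward the mode.

[0.347, 0.961]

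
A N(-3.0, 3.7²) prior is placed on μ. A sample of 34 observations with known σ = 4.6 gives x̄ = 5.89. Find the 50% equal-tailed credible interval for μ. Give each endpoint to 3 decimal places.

Posterior precision = 1/3.7² + 34/4.6² = 0.0730 + 1.6068 = 1.6799, so posterior SD = 0.7716.
Posterior mean = (-3.0/3.7² + 34·5.89/4.6²) / 1.6799 = 5.5034.
Interval: 5.5034 ± 0.674 × 0.7716 → [4.983, 6.024].

[4.983, 6.024]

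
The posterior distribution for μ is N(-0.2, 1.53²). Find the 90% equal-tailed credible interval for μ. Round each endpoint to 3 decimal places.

[-2.717, 2.317]

The posterior is symmetric, so the 90% equal-tailed interval is μ = -0.2 ± z·1.53 with z = 1.645.
Half-width: 1.645 × 1.53 = 2.517.
-0.2 − 2.517 = -2.717; -0.2 + 2.517 = 2.317.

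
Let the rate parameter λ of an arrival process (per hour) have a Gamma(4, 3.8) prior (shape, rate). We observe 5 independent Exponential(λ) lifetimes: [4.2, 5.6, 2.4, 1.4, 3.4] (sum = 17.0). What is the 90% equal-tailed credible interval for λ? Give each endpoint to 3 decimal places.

Posterior: Gamma(4+5, 3.8+17.0) = Gamma(9, 20.8) (shape, rate).
Equal-tailed 90% interval: Gamma(9, 20.8) quantiles at 0.05 and 0.95.
Posterior mean ≈ 0.433, SD ≈ 0.144; a Normal approximation gives roughly [0.195, 0.670].
Exact: lower = 0.226; upper = 0.694.

[0.226, 0.694]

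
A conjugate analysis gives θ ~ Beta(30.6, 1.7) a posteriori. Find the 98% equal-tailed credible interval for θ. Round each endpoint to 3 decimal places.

[0.822, 0.997]

Posterior: Beta(30.6, 1.7).
Equal-tailed 98% interval: the 0.01 and 0.99 quantiles of Beta(30.6, 1.7).
Posterior mean ≈ 0.947, SD ≈ 0.039; a Normal approximation gives roughly [0.857, 1.037].
Exact: F⁻¹(0.01) = 0.822; F⁻¹(0.99) = 0.997.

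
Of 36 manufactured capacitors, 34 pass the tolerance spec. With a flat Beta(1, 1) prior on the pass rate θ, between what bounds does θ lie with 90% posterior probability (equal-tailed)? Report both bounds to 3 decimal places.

[0.839, 0.978]

Posterior: Beta(1+34, 1+2) = Beta(35, 3).
Equal-tailed 90% interval: the 0.05 and 0.95 quantiles of Beta(35, 3).
Posterior mean ≈ 0.921, SD ≈ 0.043; a Normal approximation gives roughly [0.850, 0.992].
Exact: F⁻¹(0.05) = 0.839; F⁻¹(0.95) = 0.978.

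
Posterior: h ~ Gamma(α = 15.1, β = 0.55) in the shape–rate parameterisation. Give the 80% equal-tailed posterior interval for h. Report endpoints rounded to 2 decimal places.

[18.88, 36.81]

Posterior: Gamma(shape 15.1, rate 0.55).
Equal-tailed 80% interval: Gamma(15.1, 0.55) quantiles at 0.1 and 0.9.
Posterior mean ≈ 27.45, SD ≈ 7.07; a Normal approximation gives roughly [18.40, 36.51].
Exact: lower = 18.88; upper = 36.81.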